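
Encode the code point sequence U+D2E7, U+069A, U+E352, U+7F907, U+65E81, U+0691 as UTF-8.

ED 8B A7 DA 9A EE 8D 92 F1 BF A4 87 F1 A5 BA 81 DA 91

U+D2E7: 3-byte form → ED 8B A7.
U+069A: 2-byte form → DA 9A.
U+E352: 3-byte form → EE 8D 92.
U+7F907: 4-byte form → F1 BF A4 87.
U+65E81: 4-byte form → F1 A5 BA 81.
U+0691: 2-byte form → DA 91.
Concatenated (18 bytes): ED 8B A7 DA 9A EE 8D 92 F1 BF A4 87 F1 A5 BA 81 DA 91.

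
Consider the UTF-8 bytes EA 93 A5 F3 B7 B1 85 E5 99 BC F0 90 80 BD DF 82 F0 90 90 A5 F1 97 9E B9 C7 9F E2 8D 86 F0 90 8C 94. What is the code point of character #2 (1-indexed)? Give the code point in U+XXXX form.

U+F7C45

Offset 0: leading byte 0xEA = 11101010 → 3-byte char #1 = EA 93 A5.
Offset 3: leading byte 0xF3 = 11110011 → 4-byte char #2 = F3 B7 B1 85.
Leading byte 0xF3 = 11110011 matches 11110xxx → 4-byte sequence.
Byte 1: 0xF3 = 11110011, payload 011 (3 bits).
Byte 2: 0xB7 = 10110111 (10xxxxxx ✓), payload 110111.
Byte 3: 0xB1 = 10110001 (10xxxxxx ✓), payload 110001.
Byte 4: 0x85 = 10000101 (10xxxxxx ✓), payload 000101.
Concatenate: 011110111110001000101 = 0xF7C45 (21 bits → U+F7C45).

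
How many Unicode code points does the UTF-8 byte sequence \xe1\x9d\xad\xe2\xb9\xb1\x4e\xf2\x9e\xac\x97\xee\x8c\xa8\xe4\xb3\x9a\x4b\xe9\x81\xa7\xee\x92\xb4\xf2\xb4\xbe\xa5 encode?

Byte at offset 0: 0xE1 = 11100001 → 3-byte char (#1). Advance 3.
Byte at offset 3: 0xE2 = 11100010 → 3-byte char (#2). Advance 3.
Byte at offset 6: 0x4E = 01001110 → 1-byte char (#3). Advance 1.
Byte at offset 7: 0xF2 = 11110010 → 4-byte char (#4). Advance 4.
Byte at offset 11: 0xEE = 11101110 → 3-byte char (#5). Advance 3.
Byte at offset 14: 0xE4 = 11100100 → 3-byte char (#6). Advance 3.
Byte at offset 17: 0x4B = 01001011 → 1-byte char (#7). Advance 1.
Byte at offset 18: 0xE9 = 11101001 → 3-byte char (#8). Advance 3.
Byte at offset 21: 0xEE = 11101110 → 3-byte char (#9). Advance 3.
Byte at offset 24: 0xF2 = 11110010 → 4-byte char (#10). Advance 4.
Reached end at offset 28 after 10 code points.

10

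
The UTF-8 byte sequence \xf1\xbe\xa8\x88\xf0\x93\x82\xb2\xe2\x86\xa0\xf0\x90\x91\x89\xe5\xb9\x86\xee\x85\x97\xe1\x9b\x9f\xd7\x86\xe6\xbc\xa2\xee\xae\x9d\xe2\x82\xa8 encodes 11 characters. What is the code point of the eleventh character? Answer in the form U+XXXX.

U+20A8

Offset 0: leading byte 0xF1 = 11110001 → 4-byte char #1 = F1 BE A8 88.
Offset 4: leading byte 0xF0 = 11110000 → 4-byte char #2 = F0 93 82 B2.
Offset 8: leading byte 0xE2 = 11100010 → 3-byte char #3 = E2 86 A0.
Offset 11: leading byte 0xF0 = 11110000 → 4-byte char #4 = F0 90 91 89.
Offset 15: leading byte 0xE5 = 11100101 → 3-byte char #5 = E5 B9 86.
Offset 18: leading byte 0xEE = 11101110 → 3-byte char #6 = EE 85 97.
Offset 21: leading byte 0xE1 = 11100001 → 3-byte char #7 = E1 9B 9F.
Offset 24: leading byte 0xD7 = 11010111 → 2-byte char #8 = D7 86.
Offset 26: leading byte 0xE6 = 11100110 → 3-byte char #9 = E6 BC A2.
Offset 29: leading byte 0xEE = 11101110 → 3-byte char #10 = EE AE 9D.
Offset 32: leading byte 0xE2 = 11100010 → 3-byte char #11 = E2 82 A8.
Leading byte 0xE2 = 11100010 matches 1110xxxx → 3-byte sequence.
Byte 1: 0xE2 = 11100010, payload 0010 (4 bits).
Byte 2: 0x82 = 10000010 (10xxxxxx ✓), payload 000010.
Byte 3: 0xA8 = 10101000 (10xxxxxx ✓), payload 101000.
Concatenate: 0010000010101000 = 0x20A8 (16 bits → U+20A8).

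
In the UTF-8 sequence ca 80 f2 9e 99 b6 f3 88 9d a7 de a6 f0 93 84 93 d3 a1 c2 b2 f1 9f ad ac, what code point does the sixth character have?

U+04E1

Offset 0: leading byte 0xCA = 11001010 → 2-byte char #1 = CA 80.
Offset 2: leading byte 0xF2 = 11110010 → 4-byte char #2 = F2 9E 99 B6.
Offset 6: leading byte 0xF3 = 11110011 → 4-byte char #3 = F3 88 9D A7.
Offset 10: leading byte 0xDE = 11011110 → 2-byte char #4 = DE A6.
Offset 12: leading byte 0xF0 = 11110000 → 4-byte char #5 = F0 93 84 93.
Offset 16: leading byte 0xD3 = 11010011 → 2-byte char #6 = D3 A1.
Leading byte 0xD3 = 11010011 matches 110xxxxx → 2-byte sequence.
Byte 1: 0xD3 = 11010011, payload 10011 (5 bits).
Byte 2: 0xA1 = 10100001 (10xxxxxx ✓), payload 100001.
Concatenate: 10011100001 = 0x4E1 (11 bits → U+04E1).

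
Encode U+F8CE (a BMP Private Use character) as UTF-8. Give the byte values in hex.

EF A3 8E

U+F8CE = 0xF8CE = 63694 decimal. In range U+0800–U+FFFF → 3-byte form: 1110xxxx 10xxxxxx 10xxxxxx.
Binary (16 bits): 1111100011001110.
Split 4+6+6: 1111 | 100011 | 001110.
Byte 1: 11101111 = 0xEF.
Byte 2: 10100011 = 0xA3.
Byte 3: 10001110 = 0x8E.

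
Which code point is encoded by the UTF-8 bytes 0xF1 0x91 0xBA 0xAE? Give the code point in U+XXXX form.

Leading byte 0xF1 = 11110001 matches 11110xxx → 4-byte sequence.
Byte 1: 0xF1 = 11110001, payload 001 (3 bits).
Byte 2: 0x91 = 10010001 (10xxxxxx ✓), payload 010001.
Byte 3: 0xBA = 10111010 (10xxxxxx ✓), payload 111010.
Byte 4: 0xAE = 10101110 (10xxxxxx ✓), payload 101110.
Concatenate: 001010001111010101110 = 0x51EAE (21 bits → U+51EAE).

U+51EAE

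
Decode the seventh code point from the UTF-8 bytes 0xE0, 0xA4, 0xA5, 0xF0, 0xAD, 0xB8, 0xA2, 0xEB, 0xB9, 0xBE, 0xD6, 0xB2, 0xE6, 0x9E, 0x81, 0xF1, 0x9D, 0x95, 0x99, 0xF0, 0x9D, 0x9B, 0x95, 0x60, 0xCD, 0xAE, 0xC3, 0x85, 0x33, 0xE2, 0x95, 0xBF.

Offset 0: leading byte 0xE0 = 11100000 → 3-byte char #1 = E0 A4 A5.
Offset 3: leading byte 0xF0 = 11110000 → 4-byte char #2 = F0 AD B8 A2.
Offset 7: leading byte 0xEB = 11101011 → 3-byte char #3 = EB B9 BE.
Offset 10: leading byte 0xD6 = 11010110 → 2-byte char #4 = D6 B2.
Offset 12: leading byte 0xE6 = 11100110 → 3-byte char #5 = E6 9E 81.
Offset 15: leading byte 0xF1 = 11110001 → 4-byte char #6 = F1 9D 95 99.
Offset 19: leading byte 0xF0 = 11110000 → 4-byte char #7 = F0 9D 9B 95.
Leading byte 0xF0 = 11110000 matches 11110xxx → 4-byte sequence.
Byte 1: 0xF0 = 11110000, payload 000 (3 bits).
Byte 2: 0x9D = 10011101 (10xxxxxx ✓), payload 011101.
Byte 3: 0x9B = 10011011 (10xxxxxx ✓), payload 011011.
Byte 4: 0x95 = 10010101 (10xxxxxx ✓), payload 010101.
Concatenate: 000011101011011010101 = 0x1D6D5 (21 bits → U+1D6D5).

U+1D6D5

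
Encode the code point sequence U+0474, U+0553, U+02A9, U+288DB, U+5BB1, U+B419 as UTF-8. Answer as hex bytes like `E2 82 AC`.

U+0474: 2-byte form → D1 B4.
U+0553: 2-byte form → D5 93.
U+02A9: 2-byte form → CA A9.
U+288DB: 4-byte form → F0 A8 A3 9B.
U+5BB1: 3-byte form → E5 AE B1.
U+B419: 3-byte form → EB 90 99.
Concatenated (16 bytes): D1 B4 D5 93 CA A9 F0 A8 A3 9B E5 AE B1 EB 90 99.

D1 B4 D5 93 CA A9 F0 A8 A3 9B E5 AE B1 EB 90 99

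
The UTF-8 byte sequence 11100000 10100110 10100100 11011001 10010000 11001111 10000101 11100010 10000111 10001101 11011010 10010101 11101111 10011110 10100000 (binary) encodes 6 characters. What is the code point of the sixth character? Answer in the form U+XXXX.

Offset 0: leading byte 0xE0 = 11100000 → 3-byte char #1 = E0 A6 A4.
Offset 3: leading byte 0xD9 = 11011001 → 2-byte char #2 = D9 90.
Offset 5: leading byte 0xCF = 11001111 → 2-byte char #3 = CF 85.
Offset 7: leading byte 0xE2 = 11100010 → 3-byte char #4 = E2 87 8D.
Offset 10: leading byte 0xDA = 11011010 → 2-byte char #5 = DA 95.
Offset 12: leading byte 0xEF = 11101111 → 3-byte char #6 = EF 9E A0.
Leading byte 0xEF = 11101111 matches 1110xxxx → 3-byte sequence.
Byte 1: 0xEF = 11101111, payload 1111 (4 bits).
Byte 2: 0x9E = 10011110 (10xxxxxx ✓), payload 011110.
Byte 3: 0xA0 = 10100000 (10xxxxxx ✓), payload 100000.
Concatenate: 1111011110100000 = 0xF7A0 (16 bits → U+F7A0).

U+F7A0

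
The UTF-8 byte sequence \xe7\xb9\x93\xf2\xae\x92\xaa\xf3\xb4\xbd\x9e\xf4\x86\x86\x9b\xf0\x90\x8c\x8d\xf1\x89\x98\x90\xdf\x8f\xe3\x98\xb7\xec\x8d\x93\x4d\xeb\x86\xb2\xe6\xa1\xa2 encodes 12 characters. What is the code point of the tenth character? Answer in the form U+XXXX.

Offset 0: leading byte 0xE7 = 11100111 → 3-byte char #1 = E7 B9 93.
Offset 3: leading byte 0xF2 = 11110010 → 4-byte char #2 = F2 AE 92 AA.
Offset 7: leading byte 0xF3 = 11110011 → 4-byte char #3 = F3 B4 BD 9E.
Offset 11: leading byte 0xF4 = 11110100 → 4-byte char #4 = F4 86 86 9B.
Offset 15: leading byte 0xF0 = 11110000 → 4-byte char #5 = F0 90 8C 8D.
Offset 19: leading byte 0xF1 = 11110001 → 4-byte char #6 = F1 89 98 90.
Offset 23: leading byte 0xDF = 11011111 → 2-byte char #7 = DF 8F.
Offset 25: leading byte 0xE3 = 11100011 → 3-byte char #8 = E3 98 B7.
Offset 28: leading byte 0xEC = 11101100 → 3-byte char #9 = EC 8D 93.
Offset 31: leading byte 0x4D = 01001101 → 1-byte char #10 = 4D.
Leading byte 0x4D = 01001101 matches 0xxxxxxx → 1-byte sequence.
Byte 1: 0x4D = 01001101, payload 1001101 (7 bits).
Concatenate: 1001101 = 0x4D (7 bits → U+004D).

U+004D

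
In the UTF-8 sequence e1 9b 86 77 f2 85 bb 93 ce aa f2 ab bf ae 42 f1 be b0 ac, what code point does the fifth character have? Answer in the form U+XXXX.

U+ABFEE

Offset 0: leading byte 0xE1 = 11100001 → 3-byte char #1 = E1 9B 86.
Offset 3: leading byte 0x77 = 01110111 → 1-byte char #2 = 77.
Offset 4: leading byte 0xF2 = 11110010 → 4-byte char #3 = F2 85 BB 93.
Offset 8: leading byte 0xCE = 11001110 → 2-byte char #4 = CE AA.
Offset 10: leading byte 0xF2 = 11110010 → 4-byte char #5 = F2 AB BF AE.
Leading byte 0xF2 = 11110010 matches 11110xxx → 4-byte sequence.
Byte 1: 0xF2 = 11110010, payload 010 (3 bits).
Byte 2: 0xAB = 10101011 (10xxxxxx ✓), payload 101011.
Byte 3: 0xBF = 10111111 (10xxxxxx ✓), payload 111111.
Byte 4: 0xAE = 10101110 (10xxxxxx ✓), payload 101110.
Concatenate: 010101011111111101110 = 0xABFEE (21 bits → U+ABFEE).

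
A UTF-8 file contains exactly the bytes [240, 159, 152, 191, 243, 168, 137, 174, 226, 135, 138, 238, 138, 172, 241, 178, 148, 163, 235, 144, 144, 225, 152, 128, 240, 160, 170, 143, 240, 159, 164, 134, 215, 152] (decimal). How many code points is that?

Byte at offset 0: 0xF0 = 11110000 → 4-byte char (#1). Advance 4.
Byte at offset 4: 0xF3 = 11110011 → 4-byte char (#2). Advance 4.
Byte at offset 8: 0xE2 = 11100010 → 3-byte char (#3). Advance 3.
Byte at offset 11: 0xEE = 11101110 → 3-byte char (#4). Advance 3.
Byte at offset 14: 0xF1 = 11110001 → 4-byte char (#5). Advance 4.
Byte at offset 18: 0xEB = 11101011 → 3-byte char (#6). Advance 3.
Byte at offset 21: 0xE1 = 11100001 → 3-byte char (#7). Advance 3.
Byte at offset 24: 0xF0 = 11110000 → 4-byte char (#8). Advance 4.
Byte at offset 28: 0xF0 = 11110000 → 4-byte char (#9). Advance 4.
Byte at offset 32: 0xD7 = 11010111 → 2-byte char (#10). Advance 2.
Reached end at offset 34 after 10 code points.

10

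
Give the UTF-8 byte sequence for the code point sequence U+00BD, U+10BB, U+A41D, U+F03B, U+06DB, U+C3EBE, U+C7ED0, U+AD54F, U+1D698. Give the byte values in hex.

U+00BD: 2-byte form → C2 BD.
U+10BB: 3-byte form → E1 82 BB.
U+A41D: 3-byte form → EA 90 9D.
U+F03B: 3-byte form → EF 80 BB.
U+06DB: 2-byte form → DB 9B.
U+C3EBE: 4-byte form → F3 83 BA BE.
U+C7ED0: 4-byte form → F3 87 BB 90.
U+AD54F: 4-byte form → F2 AD 95 8F.
U+1D698: 4-byte form → F0 9D 9A 98.
Concatenated (29 bytes): C2 BD E1 82 BB EA 90 9D EF 80 BB DB 9B F3 83 BA BE F3 87 BB 90 F2 AD 95 8F F0 9D 9A 98.

C2 BD E1 82 BB EA 90 9D EF 80 BB DB 9B F3 83 BA BE F3 87 BB 90 F2 AD 95 8F F0 9D 9A 98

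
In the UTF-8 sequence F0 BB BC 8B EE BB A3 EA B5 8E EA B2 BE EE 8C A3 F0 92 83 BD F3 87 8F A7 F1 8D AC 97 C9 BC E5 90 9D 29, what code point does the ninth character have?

Offset 0: leading byte 0xF0 = 11110000 → 4-byte char #1 = F0 BB BC 8B.
Offset 4: leading byte 0xEE = 11101110 → 3-byte char #2 = EE BB A3.
Offset 7: leading byte 0xEA = 11101010 → 3-byte char #3 = EA B5 8E.
Offset 10: leading byte 0xEA = 11101010 → 3-byte char #4 = EA B2 BE.
Offset 13: leading byte 0xEE = 11101110 → 3-byte char #5 = EE 8C A3.
Offset 16: leading byte 0xF0 = 11110000 → 4-byte char #6 = F0 92 83 BD.
Offset 20: leading byte 0xF3 = 11110011 → 4-byte char #7 = F3 87 8F A7.
Offset 24: leading byte 0xF1 = 11110001 → 4-byte char #8 = F1 8D AC 97.
Offset 28: leading byte 0xC9 = 11001001 → 2-byte char #9 = C9 BC.
Leading byte 0xC9 = 11001001 matches 110xxxxx → 2-byte sequence.
Byte 1: 0xC9 = 11001001, payload 01001 (5 bits).
Byte 2: 0xBC = 10111100 (10xxxxxx ✓), payload 111100.
Concatenate: 01001111100 = 0x27C (11 bits → U+027C).

U+027C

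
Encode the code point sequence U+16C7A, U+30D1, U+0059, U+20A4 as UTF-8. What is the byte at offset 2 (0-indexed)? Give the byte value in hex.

0xB1

U+16C7A → 4-byte form F0 96 B1 BA at offsets 0–3.
Offset 2 falls in char 1's range; it's byte 3 of F0 96 B1 BA = 0xB1.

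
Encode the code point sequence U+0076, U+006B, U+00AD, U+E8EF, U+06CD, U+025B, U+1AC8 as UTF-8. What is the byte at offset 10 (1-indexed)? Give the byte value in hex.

1-indexed offset 10 is 0-indexed offset 9.
U+0076 → 1-byte form 76 at offsets 0–0.
U+006B → 1-byte form 6B at offsets 1–1.
U+00AD → 2-byte form C2 AD at offsets 2–3.
U+E8EF → 3-byte form EE A3 AF at offsets 4–6.
U+06CD → 2-byte form DB 8D at offsets 7–8.
U+025B → 2-byte form C9 9B at offsets 9–10.
Offset 9 falls in char 6's range; it's byte 1 of C9 9B = 0xC9.

0xC9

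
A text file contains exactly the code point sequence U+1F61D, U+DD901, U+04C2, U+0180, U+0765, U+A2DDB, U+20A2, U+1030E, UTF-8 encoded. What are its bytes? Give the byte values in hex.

U+1F61D: 4-byte form → F0 9F 98 9D.
U+DD901: 4-byte form → F3 9D A4 81.
U+04C2: 2-byte form → D3 82.
U+0180: 2-byte form → C6 80.
U+0765: 2-byte form → DD A5.
U+A2DDB: 4-byte form → F2 A2 B7 9B.
U+20A2: 3-byte form → E2 82 A2.
U+1030E: 4-byte form → F0 90 8C 8E.
Concatenated (25 bytes): F0 9F 98 9D F3 9D A4 81 D3 82 C6 80 DD A5 F2 A2 B7 9B E2 82 A2 F0 90 8C 8E.

F0 9F 98 9D F3 9D A4 81 D3 82 C6 80 DD A5 F2 A2 B7 9B E2 82 A2 F0 90 8C 8E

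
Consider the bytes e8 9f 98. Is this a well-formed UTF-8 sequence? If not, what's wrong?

Leading byte 0xE8 = 11101000 → 3-byte form.
Continuation bytes 0x9F=10011111, 0x98=10011000 all match 10xxxxxx.
Decoded value 0x87D8 is ≥ 0x800 (shortest form) and not a surrogate.

valid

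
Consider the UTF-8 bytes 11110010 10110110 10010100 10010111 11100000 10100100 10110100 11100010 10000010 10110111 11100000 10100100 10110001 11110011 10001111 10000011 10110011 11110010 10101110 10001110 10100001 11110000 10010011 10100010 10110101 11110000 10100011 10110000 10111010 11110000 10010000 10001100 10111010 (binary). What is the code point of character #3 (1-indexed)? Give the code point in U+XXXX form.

U+20B7

Offset 0: leading byte 0xF2 = 11110010 → 4-byte char #1 = F2 B6 94 97.
Offset 4: leading byte 0xE0 = 11100000 → 3-byte char #2 = E0 A4 B4.
Offset 7: leading byte 0xE2 = 11100010 → 3-byte char #3 = E2 82 B7.
Leading byte 0xE2 = 11100010 matches 1110xxxx → 3-byte sequence.
Byte 1: 0xE2 = 11100010, payload 0010 (4 bits).
Byte 2: 0x82 = 10000010 (10xxxxxx ✓), payload 000010.
Byte 3: 0xB7 = 10110111 (10xxxxxx ✓), payload 110111.
Concatenate: 0010000010110111 = 0x20B7 (16 bits → U+20B7).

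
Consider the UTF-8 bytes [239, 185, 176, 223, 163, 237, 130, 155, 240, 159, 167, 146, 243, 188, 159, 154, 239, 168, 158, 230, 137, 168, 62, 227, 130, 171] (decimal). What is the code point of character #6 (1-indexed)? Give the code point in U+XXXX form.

Offset 0: leading byte 0xEF = 11101111 → 3-byte char #1 = EF B9 B0.
Offset 3: leading byte 0xDF = 11011111 → 2-byte char #2 = DF A3.
Offset 5: leading byte 0xED = 11101101 → 3-byte char #3 = ED 82 9B.
Offset 8: leading byte 0xF0 = 11110000 → 4-byte char #4 = F0 9F A7 92.
Offset 12: leading byte 0xF3 = 11110011 → 4-byte char #5 = F3 BC 9F 9A.
Offset 16: leading byte 0xEF = 11101111 → 3-byte char #6 = EF A8 9E.
Leading byte 0xEF = 11101111 matches 1110xxxx → 3-byte sequence.
Byte 1: 0xEF = 11101111, payload 1111 (4 bits).
Byte 2: 0xA8 = 10101000 (10xxxxxx ✓), payload 101000.
Byte 3: 0x9E = 10011110 (10xxxxxx ✓), payload 011110.
Concatenate: 1111101000011110 = 0xFA1E (16 bits → U+FA1E).

U+FA1E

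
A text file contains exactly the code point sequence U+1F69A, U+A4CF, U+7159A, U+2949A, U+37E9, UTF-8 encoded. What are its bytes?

U+1F69A: 4-byte form → F0 9F 9A 9A.
U+A4CF: 3-byte form → EA 93 8F.
U+7159A: 4-byte form → F1 B1 96 9A.
U+2949A: 4-byte form → F0 A9 92 9A.
U+37E9: 3-byte form → E3 9F A9.
Concatenated (18 bytes): F0 9F 9A 9A EA 93 8F F1 B1 96 9A F0 A9 92 9A E3 9F A9.

F0 9F 9A 9A EA 93 8F F1 B1 96 9A F0 A9 92 9A E3 9F A9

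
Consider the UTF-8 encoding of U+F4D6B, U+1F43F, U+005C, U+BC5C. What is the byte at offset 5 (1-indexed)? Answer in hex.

1-indexed offset 5 is 0-indexed offset 4.
U+F4D6B → 4-byte form F3 B4 B5 AB at offsets 0–3.
U+1F43F → 4-byte form F0 9F 90 BF at offsets 4–7.
Offset 4 falls in char 2's range; it's byte 1 of F0 9F 90 BF = 0xF0.

0xF0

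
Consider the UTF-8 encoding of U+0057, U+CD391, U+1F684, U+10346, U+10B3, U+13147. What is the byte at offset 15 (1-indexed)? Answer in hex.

1-indexed offset 15 is 0-indexed offset 14.
U+0057 → 1-byte form 57 at offsets 0–0.
U+CD391 → 4-byte form F3 8D 8E 91 at offsets 1–4.
U+1F684 → 4-byte form F0 9F 9A 84 at offsets 5–8.
U+10346 → 4-byte form F0 90 8D 86 at offsets 9–12.
U+10B3 → 3-byte form E1 82 B3 at offsets 13–15.
Offset 14 falls in char 5's range; it's byte 2 of E1 82 B3 = 0x82.

0x82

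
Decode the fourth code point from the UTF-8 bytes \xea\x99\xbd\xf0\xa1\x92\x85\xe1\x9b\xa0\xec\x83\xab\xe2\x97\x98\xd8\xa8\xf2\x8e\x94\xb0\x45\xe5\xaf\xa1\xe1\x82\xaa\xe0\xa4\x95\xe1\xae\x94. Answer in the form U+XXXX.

Offset 0: leading byte 0xEA = 11101010 → 3-byte char #1 = EA 99 BD.
Offset 3: leading byte 0xF0 = 11110000 → 4-byte char #2 = F0 A1 92 85.
Offset 7: leading byte 0xE1 = 11100001 → 3-byte char #3 = E1 9B A0.
Offset 10: leading byte 0xEC = 11101100 → 3-byte char #4 = EC 83 AB.
Leading byte 0xEC = 11101100 matches 1110xxxx → 3-byte sequence.
Byte 1: 0xEC = 11101100, payload 1100 (4 bits).
Byte 2: 0x83 = 10000011 (10xxxxxx ✓), payload 000011.
Byte 3: 0xAB = 10101011 (10xxxxxx ✓), payload 101011.
Concatenate: 1100000011101011 = 0xC0EB (16 bits → U+C0EB).

U+C0EB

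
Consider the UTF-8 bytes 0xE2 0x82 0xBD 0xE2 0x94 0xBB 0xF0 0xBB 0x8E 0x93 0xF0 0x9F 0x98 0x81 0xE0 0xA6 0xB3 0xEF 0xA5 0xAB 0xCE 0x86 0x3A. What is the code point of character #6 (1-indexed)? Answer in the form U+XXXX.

U+F96B

Offset 0: leading byte 0xE2 = 11100010 → 3-byte char #1 = E2 82 BD.
Offset 3: leading byte 0xE2 = 11100010 → 3-byte char #2 = E2 94 BB.
Offset 6: leading byte 0xF0 = 11110000 → 4-byte char #3 = F0 BB 8E 93.
Offset 10: leading byte 0xF0 = 11110000 → 4-byte char #4 = F0 9F 98 81.
Offset 14: leading byte 0xE0 = 11100000 → 3-byte char #5 = E0 A6 B3.
Offset 17: leading byte 0xEF = 11101111 → 3-byte char #6 = EF A5 AB.
Leading byte 0xEF = 11101111 matches 1110xxxx → 3-byte sequence.
Byte 1: 0xEF = 11101111, payload 1111 (4 bits).
Byte 2: 0xA5 = 10100101 (10xxxxxx ✓), payload 100101.
Byte 3: 0xAB = 10101011 (10xxxxxx ✓), payload 101011.
Concatenate: 1111100101101011 = 0xF96B (16 bits → U+F96B).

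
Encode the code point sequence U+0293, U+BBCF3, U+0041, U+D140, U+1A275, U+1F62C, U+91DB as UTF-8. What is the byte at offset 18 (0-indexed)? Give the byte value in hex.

0xE9

U+0293 → 2-byte form CA 93 at offsets 0–1.
U+BBCF3 → 4-byte form F2 BB B3 B3 at offsets 2–5.
U+0041 → 1-byte form 41 at offsets 6–6.
U+D140 → 3-byte form ED 85 80 at offsets 7–9.
U+1A275 → 4-byte form F0 9A 89 B5 at offsets 10–13.
U+1F62C → 4-byte form F0 9F 98 AC at offsets 14–17.
U+91DB → 3-byte form E9 87 9B at offsets 18–20.
Offset 18 falls in char 7's range; it's byte 1 of E9 87 9B = 0xE9.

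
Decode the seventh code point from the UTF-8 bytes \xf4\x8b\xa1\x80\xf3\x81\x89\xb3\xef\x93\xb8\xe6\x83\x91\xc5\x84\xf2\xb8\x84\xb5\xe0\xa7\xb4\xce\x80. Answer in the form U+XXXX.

U+09F4

Offset 0: leading byte 0xF4 = 11110100 → 4-byte char #1 = F4 8B A1 80.
Offset 4: leading byte 0xF3 = 11110011 → 4-byte char #2 = F3 81 89 B3.
Offset 8: leading byte 0xEF = 11101111 → 3-byte char #3 = EF 93 B8.
Offset 11: leading byte 0xE6 = 11100110 → 3-byte char #4 = E6 83 91.
Offset 14: leading byte 0xC5 = 11000101 → 2-byte char #5 = C5 84.
Offset 16: leading byte 0xF2 = 11110010 → 4-byte char #6 = F2 B8 84 B5.
Offset 20: leading byte 0xE0 = 11100000 → 3-byte char #7 = E0 A7 B4.
Leading byte 0xE0 = 11100000 matches 1110xxxx → 3-byte sequence.
Byte 1: 0xE0 = 11100000, payload 0000 (4 bits).
Byte 2: 0xA7 = 10100111 (10xxxxxx ✓), payload 100111.
Byte 3: 0xB4 = 10110100 (10xxxxxx ✓), payload 110100.
Concatenate: 0000100111110100 = 0x9F4 (16 bits → U+09F4).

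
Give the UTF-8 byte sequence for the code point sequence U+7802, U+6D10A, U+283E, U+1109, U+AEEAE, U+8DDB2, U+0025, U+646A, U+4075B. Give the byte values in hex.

E7 A0 82 F1 AD 84 8A E2 A0 BE E1 84 89 F2 AE BA AE F2 8D B6 B2 25 E6 91 AA F1 80 9D 9B

U+7802: 3-byte form → E7 A0 82.
U+6D10A: 4-byte form → F1 AD 84 8A.
U+283E: 3-byte form → E2 A0 BE.
U+1109: 3-byte form → E1 84 89.
U+AEEAE: 4-byte form → F2 AE BA AE.
U+8DDB2: 4-byte form → F2 8D B6 B2.
U+0025: 1-byte form → 25.
U+646A: 3-byte form → E6 91 AA.
U+4075B: 4-byte form → F1 80 9D 9B.
Concatenated (29 bytes): E7 A0 82 F1 AD 84 8A E2 A0 BE E1 84 89 F2 AE BA AE F2 8D B6 B2 25 E6 91 AA F1 80 9D 9B.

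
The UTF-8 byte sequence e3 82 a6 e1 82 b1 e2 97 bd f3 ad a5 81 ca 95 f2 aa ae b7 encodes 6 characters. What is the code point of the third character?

U+25FD

Offset 0: leading byte 0xE3 = 11100011 → 3-byte char #1 = E3 82 A6.
Offset 3: leading byte 0xE1 = 11100001 → 3-byte char #2 = E1 82 B1.
Offset 6: leading byte 0xE2 = 11100010 → 3-byte char #3 = E2 97 BD.
Leading byte 0xE2 = 11100010 matches 1110xxxx → 3-byte sequence.
Byte 1: 0xE2 = 11100010, payload 0010 (4 bits).
Byte 2: 0x97 = 10010111 (10xxxxxx ✓), payload 010111.
Byte 3: 0xBD = 10111101 (10xxxxxx ✓), payload 111101.
Concatenate: 0010010111111101 = 0x25FD (16 bits → U+25FD).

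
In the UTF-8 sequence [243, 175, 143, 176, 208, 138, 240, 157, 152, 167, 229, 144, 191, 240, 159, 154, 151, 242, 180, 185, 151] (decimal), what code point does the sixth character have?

Offset 0: leading byte 0xF3 = 11110011 → 4-byte char #1 = F3 AF 8F B0.
Offset 4: leading byte 0xD0 = 11010000 → 2-byte char #2 = D0 8A.
Offset 6: leading byte 0xF0 = 11110000 → 4-byte char #3 = F0 9D 98 A7.
Offset 10: leading byte 0xE5 = 11100101 → 3-byte char #4 = E5 90 BF.
Offset 13: leading byte 0xF0 = 11110000 → 4-byte char #5 = F0 9F 9A 97.
Offset 17: leading byte 0xF2 = 11110010 → 4-byte char #6 = F2 B4 B9 97.
Leading byte 0xF2 = 11110010 matches 11110xxx → 4-byte sequence.
Byte 1: 0xF2 = 11110010, payload 010 (3 bits).
Byte 2: 0xB4 = 10110100 (10xxxxxx ✓), payload 110100.
Byte 3: 0xB9 = 10111001 (10xxxxxx ✓), payload 111001.
Byte 4: 0x97 = 10010111 (10xxxxxx ✓), payload 010111.
Concatenate: 010110100111001010111 = 0xB4E57 (21 bits → U+B4E57).

U+B4E57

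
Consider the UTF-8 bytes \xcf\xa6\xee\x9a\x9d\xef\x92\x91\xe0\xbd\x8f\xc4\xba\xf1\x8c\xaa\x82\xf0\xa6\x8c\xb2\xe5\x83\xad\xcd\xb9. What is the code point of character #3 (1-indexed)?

Offset 0: leading byte 0xCF = 11001111 → 2-byte char #1 = CF A6.
Offset 2: leading byte 0xEE = 11101110 → 3-byte char #2 = EE 9A 9D.
Offset 5: leading byte 0xEF = 11101111 → 3-byte char #3 = EF 92 91.
Leading byte 0xEF = 11101111 matches 1110xxxx → 3-byte sequence.
Byte 1: 0xEF = 11101111, payload 1111 (4 bits).
Byte 2: 0x92 = 10010010 (10xxxxxx ✓), payload 010010.
Byte 3: 0x91 = 10010001 (10xxxxxx ✓), payload 010001.
Concatenate: 1111010010010001 = 0xF491 (16 bits → U+F491).

U+F491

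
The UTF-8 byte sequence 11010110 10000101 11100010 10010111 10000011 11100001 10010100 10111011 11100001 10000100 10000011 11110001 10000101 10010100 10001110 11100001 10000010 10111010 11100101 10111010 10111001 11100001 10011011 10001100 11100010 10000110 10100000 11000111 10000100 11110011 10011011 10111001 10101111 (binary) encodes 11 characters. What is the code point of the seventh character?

U+5EB9

Offset 0: leading byte 0xD6 = 11010110 → 2-byte char #1 = D6 85.
Offset 2: leading byte 0xE2 = 11100010 → 3-byte char #2 = E2 97 83.
Offset 5: leading byte 0xE1 = 11100001 → 3-byte char #3 = E1 94 BB.
Offset 8: leading byte 0xE1 = 11100001 → 3-byte char #4 = E1 84 83.
Offset 11: leading byte 0xF1 = 11110001 → 4-byte char #5 = F1 85 94 8E.
Offset 15: leading byte 0xE1 = 11100001 → 3-byte char #6 = E1 82 BA.
Offset 18: leading byte 0xE5 = 11100101 → 3-byte char #7 = E5 BA B9.
Leading byte 0xE5 = 11100101 matches 1110xxxx → 3-byte sequence.
Byte 1: 0xE5 = 11100101, payload 0101 (4 bits).
Byte 2: 0xBA = 10111010 (10xxxxxx ✓), payload 111010.
Byte 3: 0xB9 = 10111001 (10xxxxxx ✓), payload 111001.
Concatenate: 0101111010111001 = 0x5EB9 (16 bits → U+5EB9).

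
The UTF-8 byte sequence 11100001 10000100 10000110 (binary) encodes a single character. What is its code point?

U+1106

Leading byte 0xE1 = 11100001 matches 1110xxxx → 3-byte sequence.
Byte 1: 0xE1 = 11100001, payload 0001 (4 bits).
Byte 2: 0x84 = 10000100 (10xxxxxx ✓), payload 000100.
Byte 3: 0x86 = 10000110 (10xxxxxx ✓), payload 000110.
Concatenate: 0001000100000110 = 0x1106 (16 bits → U+1106).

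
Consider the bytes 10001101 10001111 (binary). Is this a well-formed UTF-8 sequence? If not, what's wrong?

invalid (continuation byte with no leading byte)

Byte 0x8D = 10001101 has the form 10xxxxxx — a continuation byte — but there is no preceding leading byte.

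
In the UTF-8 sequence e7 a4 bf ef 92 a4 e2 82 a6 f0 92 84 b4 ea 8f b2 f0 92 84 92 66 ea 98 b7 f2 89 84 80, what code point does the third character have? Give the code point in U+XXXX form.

Offset 0: leading byte 0xE7 = 11100111 → 3-byte char #1 = E7 A4 BF.
Offset 3: leading byte 0xEF = 11101111 → 3-byte char #2 = EF 92 A4.
Offset 6: leading byte 0xE2 = 11100010 → 3-byte char #3 = E2 82 A6.
Leading byte 0xE2 = 11100010 matches 1110xxxx → 3-byte sequence.
Byte 1: 0xE2 = 11100010, payload 0010 (4 bits).
Byte 2: 0x82 = 10000010 (10xxxxxx ✓), payload 000010.
Byte 3: 0xA6 = 10100110 (10xxxxxx ✓), payload 100110.
Concatenate: 0010000010100110 = 0x20A6 (16 bits → U+20A6).

U+20A6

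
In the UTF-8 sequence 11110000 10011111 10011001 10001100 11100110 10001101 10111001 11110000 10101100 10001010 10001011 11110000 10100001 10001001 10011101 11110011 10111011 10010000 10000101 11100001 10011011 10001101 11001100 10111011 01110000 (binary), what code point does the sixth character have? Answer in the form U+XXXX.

U+16CD

Offset 0: leading byte 0xF0 = 11110000 → 4-byte char #1 = F0 9F 99 8C.
Offset 4: leading byte 0xE6 = 11100110 → 3-byte char #2 = E6 8D B9.
Offset 7: leading byte 0xF0 = 11110000 → 4-byte char #3 = F0 AC 8A 8B.
Offset 11: leading byte 0xF0 = 11110000 → 4-byte char #4 = F0 A1 89 9D.
Offset 15: leading byte 0xF3 = 11110011 → 4-byte char #5 = F3 BB 90 85.
Offset 19: leading byte 0xE1 = 11100001 → 3-byte char #6 = E1 9B 8D.
Leading byte 0xE1 = 11100001 matches 1110xxxx → 3-byte sequence.
Byte 1: 0xE1 = 11100001, payload 0001 (4 bits).
Byte 2: 0x9B = 10011011 (10xxxxxx ✓), payload 011011.
Byte 3: 0x8D = 10001101 (10xxxxxx ✓), payload 001101.
Concatenate: 0001011011001101 = 0x16CD (16 bits → U+16CD).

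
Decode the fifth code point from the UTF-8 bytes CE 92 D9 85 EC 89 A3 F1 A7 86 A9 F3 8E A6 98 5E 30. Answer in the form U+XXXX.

U+CE998

Offset 0: leading byte 0xCE = 11001110 → 2-byte char #1 = CE 92.
Offset 2: leading byte 0xD9 = 11011001 → 2-byte char #2 = D9 85.
Offset 4: leading byte 0xEC = 11101100 → 3-byte char #3 = EC 89 A3.
Offset 7: leading byte 0xF1 = 11110001 → 4-byte char #4 = F1 A7 86 A9.
Offset 11: leading byte 0xF3 = 11110011 → 4-byte char #5 = F3 8E A6 98.
Leading byte 0xF3 = 11110011 matches 11110xxx → 4-byte sequence.
Byte 1: 0xF3 = 11110011, payload 011 (3 bits).
Byte 2: 0x8E = 10001110 (10xxxxxx ✓), payload 001110.
Byte 3: 0xA6 = 10100110 (10xxxxxx ✓), payload 100110.
Byte 4: 0x98 = 10011000 (10xxxxxx ✓), payload 011000.
Concatenate: 011001110100110011000 = 0xCE998 (21 bits → U+CE998).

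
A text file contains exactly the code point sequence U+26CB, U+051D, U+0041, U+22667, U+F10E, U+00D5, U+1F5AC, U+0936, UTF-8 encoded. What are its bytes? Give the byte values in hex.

U+26CB: 3-byte form → E2 9B 8B.
U+051D: 2-byte form → D4 9D.
U+0041: 1-byte form → 41.
U+22667: 4-byte form → F0 A2 99 A7.
U+F10E: 3-byte form → EF 84 8E.
U+00D5: 2-byte form → C3 95.
U+1F5AC: 4-byte form → F0 9F 96 AC.
U+0936: 3-byte form → E0 A4 B6.
Concatenated (22 bytes): E2 9B 8B D4 9D 41 F0 A2 99 A7 EF 84 8E C3 95 F0 9F 96 AC E0 A4 B6.

E2 9B 8B D4 9D 41 F0 A2 99 A7 EF 84 8E C3 95 F0 9F 96 AC E0 A4 B6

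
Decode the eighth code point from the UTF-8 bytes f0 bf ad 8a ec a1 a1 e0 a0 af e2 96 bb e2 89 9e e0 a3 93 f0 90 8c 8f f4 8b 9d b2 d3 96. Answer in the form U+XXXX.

Offset 0: leading byte 0xF0 = 11110000 → 4-byte char #1 = F0 BF AD 8A.
Offset 4: leading byte 0xEC = 11101100 → 3-byte char #2 = EC A1 A1.
Offset 7: leading byte 0xE0 = 11100000 → 3-byte char #3 = E0 A0 AF.
Offset 10: leading byte 0xE2 = 11100010 → 3-byte char #4 = E2 96 BB.
Offset 13: leading byte 0xE2 = 11100010 → 3-byte char #5 = E2 89 9E.
Offset 16: leading byte 0xE0 = 11100000 → 3-byte char #6 = E0 A3 93.
Offset 19: leading byte 0xF0 = 11110000 → 4-byte char #7 = F0 90 8C 8F.
Offset 23: leading byte 0xF4 = 11110100 → 4-byte char #8 = F4 8B 9D B2.
Leading byte 0xF4 = 11110100 matches 11110xxx → 4-byte sequence.
Byte 1: 0xF4 = 11110100, payload 100 (3 bits).
Byte 2: 0x8B = 10001011 (10xxxxxx ✓), payload 001011.
Byte 3: 0x9D = 10011101 (10xxxxxx ✓), payload 011101.
Byte 4: 0xB2 = 10110010 (10xxxxxx ✓), payload 110010.
Concatenate: 100001011011101110010 = 0x10B772 (21 bits → U+10B772).

U+10B772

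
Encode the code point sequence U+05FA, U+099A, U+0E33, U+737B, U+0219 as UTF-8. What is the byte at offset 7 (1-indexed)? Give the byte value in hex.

1-indexed offset 7 is 0-indexed offset 6.
U+05FA → 2-byte form D7 BA at offsets 0–1.
U+099A → 3-byte form E0 A6 9A at offsets 2–4.
U+0E33 → 3-byte form E0 B8 B3 at offsets 5–7.
Offset 6 falls in char 3's range; it's byte 2 of E0 B8 B3 = 0xB8.

0xB8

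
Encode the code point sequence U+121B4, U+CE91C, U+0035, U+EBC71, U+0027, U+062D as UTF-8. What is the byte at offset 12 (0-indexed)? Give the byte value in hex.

U+121B4 → 4-byte form F0 92 86 B4 at offsets 0–3.
U+CE91C → 4-byte form F3 8E A4 9C at offsets 4–7.
U+0035 → 1-byte form 35 at offsets 8–8.
U+EBC71 → 4-byte form F3 AB B1 B1 at offsets 9–12.
Offset 12 falls in char 4's range; it's byte 4 of F3 AB B1 B1 = 0xB1.

0xB1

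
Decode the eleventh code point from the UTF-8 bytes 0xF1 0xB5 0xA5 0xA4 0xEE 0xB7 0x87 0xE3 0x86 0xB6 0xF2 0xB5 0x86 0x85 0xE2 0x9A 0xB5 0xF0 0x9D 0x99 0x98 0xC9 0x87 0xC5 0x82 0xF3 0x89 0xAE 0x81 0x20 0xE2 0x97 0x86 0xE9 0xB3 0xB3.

U+25C6

Offset 0: leading byte 0xF1 = 11110001 → 4-byte char #1 = F1 B5 A5 A4.
Offset 4: leading byte 0xEE = 11101110 → 3-byte char #2 = EE B7 87.
Offset 7: leading byte 0xE3 = 11100011 → 3-byte char #3 = E3 86 B6.
Offset 10: leading byte 0xF2 = 11110010 → 4-byte char #4 = F2 B5 86 85.
Offset 14: leading byte 0xE2 = 11100010 → 3-byte char #5 = E2 9A B5.
Offset 17: leading byte 0xF0 = 11110000 → 4-byte char #6 = F0 9D 99 98.
Offset 21: leading byte 0xC9 = 11001001 → 2-byte char #7 = C9 87.
Offset 23: leading byte 0xC5 = 11000101 → 2-byte char #8 = C5 82.
Offset 25: leading byte 0xF3 = 11110011 → 4-byte char #9 = F3 89 AE 81.
Offset 29: leading byte 0x20 = 00100000 → 1-byte char #10 = 20.
Offset 30: leading byte 0xE2 = 11100010 → 3-byte char #11 = E2 97 86.
Leading byte 0xE2 = 11100010 matches 1110xxxx → 3-byte sequence.
Byte 1: 0xE2 = 11100010, payload 0010 (4 bits).
Byte 2: 0x97 = 10010111 (10xxxxxx ✓), payload 010111.
Byte 3: 0x86 = 10000110 (10xxxxxx ✓), payload 000110.
Concatenate: 0010010111000110 = 0x25C6 (16 bits → U+25C6).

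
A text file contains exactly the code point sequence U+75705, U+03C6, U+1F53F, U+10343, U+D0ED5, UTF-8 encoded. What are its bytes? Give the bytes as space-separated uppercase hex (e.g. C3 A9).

U+75705: 4-byte form → F1 B5 9C 85.
U+03C6: 2-byte form → CF 86.
U+1F53F: 4-byte form → F0 9F 94 BF.
U+10343: 4-byte form → F0 90 8D 83.
U+D0ED5: 4-byte form → F3 90 BB 95.
Concatenated (18 bytes): F1 B5 9C 85 CF 86 F0 9F 94 BF F0 90 8D 83 F3 90 BB 95.

F1 B5 9C 85 CF 86 F0 9F 94 BF F0 90 8D 83 F3 90 BB 95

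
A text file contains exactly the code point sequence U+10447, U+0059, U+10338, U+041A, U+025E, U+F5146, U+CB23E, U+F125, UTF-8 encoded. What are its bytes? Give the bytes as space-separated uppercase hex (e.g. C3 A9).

U+10447: 4-byte form → F0 90 91 87.
U+0059: 1-byte form → 59.
U+10338: 4-byte form → F0 90 8C B8.
U+041A: 2-byte form → D0 9A.
U+025E: 2-byte form → C9 9E.
U+F5146: 4-byte form → F3 B5 85 86.
U+CB23E: 4-byte form → F3 8B 88 BE.
U+F125: 3-byte form → EF 84 A5.
Concatenated (24 bytes): F0 90 91 87 59 F0 90 8C B8 D0 9A C9 9E F3 B5 85 86 F3 8B 88 BE EF 84 A5.

F0 90 91 87 59 F0 90 8C B8 D0 9A C9 9E F3 B5 85 86 F3 8B 88 BE EF 84 A5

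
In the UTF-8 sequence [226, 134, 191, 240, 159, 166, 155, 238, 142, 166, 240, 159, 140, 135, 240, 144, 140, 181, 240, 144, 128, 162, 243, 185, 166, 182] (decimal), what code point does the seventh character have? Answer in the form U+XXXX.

Offset 0: leading byte 0xE2 = 11100010 → 3-byte char #1 = E2 86 BF.
Offset 3: leading byte 0xF0 = 11110000 → 4-byte char #2 = F0 9F A6 9B.
Offset 7: leading byte 0xEE = 11101110 → 3-byte char #3 = EE 8E A6.
Offset 10: leading byte 0xF0 = 11110000 → 4-byte char #4 = F0 9F 8C 87.
Offset 14: leading byte 0xF0 = 11110000 → 4-byte char #5 = F0 90 8C B5.
Offset 18: leading byte 0xF0 = 11110000 → 4-byte char #6 = F0 90 80 A2.
Offset 22: leading byte 0xF3 = 11110011 → 4-byte char #7 = F3 B9 A6 B6.
Leading byte 0xF3 = 11110011 matches 11110xxx → 4-byte sequence.
Byte 1: 0xF3 = 11110011, payload 011 (3 bits).
Byte 2: 0xB9 = 10111001 (10xxxxxx ✓), payload 111001.
Byte 3: 0xA6 = 10100110 (10xxxxxx ✓), payload 100110.
Byte 4: 0xB6 = 10110110 (10xxxxxx ✓), payload 110110.
Concatenate: 011111001100110110110 = 0xF99B6 (21 bits → U+F99B6).

U+F99B6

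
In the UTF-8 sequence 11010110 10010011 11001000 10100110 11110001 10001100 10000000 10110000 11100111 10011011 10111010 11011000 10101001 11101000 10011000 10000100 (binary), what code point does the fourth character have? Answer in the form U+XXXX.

Offset 0: leading byte 0xD6 = 11010110 → 2-byte char #1 = D6 93.
Offset 2: leading byte 0xC8 = 11001000 → 2-byte char #2 = C8 A6.
Offset 4: leading byte 0xF1 = 11110001 → 4-byte char #3 = F1 8C 80 B0.
Offset 8: leading byte 0xE7 = 11100111 → 3-byte char #4 = E7 9B BA.
Leading byte 0xE7 = 11100111 matches 1110xxxx → 3-byte sequence.
Byte 1: 0xE7 = 11100111, payload 0111 (4 bits).
Byte 2: 0x9B = 10011011 (10xxxxxx ✓), payload 011011.
Byte 3: 0xBA = 10111010 (10xxxxxx ✓), payload 111010.
Concatenate: 0111011011111010 = 0x76FA (16 bits → U+76FA).

U+76FA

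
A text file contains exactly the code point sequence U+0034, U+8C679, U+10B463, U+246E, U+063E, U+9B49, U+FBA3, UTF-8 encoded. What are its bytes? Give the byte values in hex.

U+0034: 1-byte form → 34.
U+8C679: 4-byte form → F2 8C 99 B9.
U+10B463: 4-byte form → F4 8B 91 A3.
U+246E: 3-byte form → E2 91 AE.
U+063E: 2-byte form → D8 BE.
U+9B49: 3-byte form → E9 AD 89.
U+FBA3: 3-byte form → EF AE A3.
Concatenated (20 bytes): 34 F2 8C 99 B9 F4 8B 91 A3 E2 91 AE D8 BE E9 AD 89 EF AE A3.

34 F2 8C 99 B9 F4 8B 91 A3 E2 91 AE D8 BE E9 AD 89 EF AE A3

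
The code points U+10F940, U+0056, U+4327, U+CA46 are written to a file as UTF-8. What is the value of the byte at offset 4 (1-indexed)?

0x80

1-indexed offset 4 is 0-indexed offset 3.
U+10F940 → 4-byte form F4 8F A5 80 at offsets 0–3.
Offset 3 falls in char 1's range; it's byte 4 of F4 8F A5 80 = 0x80.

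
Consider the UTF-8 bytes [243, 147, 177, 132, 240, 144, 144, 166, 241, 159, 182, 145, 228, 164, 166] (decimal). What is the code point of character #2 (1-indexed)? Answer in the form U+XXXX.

U+10426

Offset 0: leading byte 0xF3 = 11110011 → 4-byte char #1 = F3 93 B1 84.
Offset 4: leading byte 0xF0 = 11110000 → 4-byte char #2 = F0 90 90 A6.
Leading byte 0xF0 = 11110000 matches 11110xxx → 4-byte sequence.
Byte 1: 0xF0 = 11110000, payload 000 (3 bits).
Byte 2: 0x90 = 10010000 (10xxxxxx ✓), payload 010000.
Byte 3: 0x90 = 10010000 (10xxxxxx ✓), payload 010000.
Byte 4: 0xA6 = 10100110 (10xxxxxx ✓), payload 100110.
Concatenate: 000010000010000100110 = 0x10426 (21 bits → U+10426).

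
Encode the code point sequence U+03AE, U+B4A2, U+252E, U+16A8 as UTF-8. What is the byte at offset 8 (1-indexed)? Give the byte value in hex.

0xAE

1-indexed offset 8 is 0-indexed offset 7.
U+03AE → 2-byte form CE AE at offsets 0–1.
U+B4A2 → 3-byte form EB 92 A2 at offsets 2–4.
U+252E → 3-byte form E2 94 AE at offsets 5–7.
Offset 7 falls in char 3's range; it's byte 3 of E2 94 AE = 0xAE.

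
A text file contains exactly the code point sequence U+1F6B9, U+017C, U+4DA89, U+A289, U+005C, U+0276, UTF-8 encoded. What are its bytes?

F0 9F 9A B9 C5 BC F1 8D AA 89 EA 8A 89 5C C9 B6

U+1F6B9: 4-byte form → F0 9F 9A B9.
U+017C: 2-byte form → C5 BC.
U+4DA89: 4-byte form → F1 8D AA 89.
U+A289: 3-byte form → EA 8A 89.
U+005C: 1-byte form → 5C.
U+0276: 2-byte form → C9 B6.
Concatenated (16 bytes): F0 9F 9A B9 C5 BC F1 8D AA 89 EA 8A 89 5C C9 B6.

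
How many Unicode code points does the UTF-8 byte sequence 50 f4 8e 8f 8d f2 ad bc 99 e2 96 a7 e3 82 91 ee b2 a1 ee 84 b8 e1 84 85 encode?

Byte at offset 0: 0x50 = 01010000 → 1-byte char (#1). Advance 1.
Byte at offset 1: 0xF4 = 11110100 → 4-byte char (#2). Advance 4.
Byte at offset 5: 0xF2 = 11110010 → 4-byte char (#3). Advance 4.
Byte at offset 9: 0xE2 = 11100010 → 3-byte char (#4). Advance 3.
Byte at offset 12: 0xE3 = 11100011 → 3-byte char (#5). Advance 3.
Byte at offset 15: 0xEE = 11101110 → 3-byte char (#6). Advance 3.
Byte at offset 18: 0xEE = 11101110 → 3-byte char (#7). Advance 3.
Byte at offset 21: 0xE1 = 11100001 → 3-byte char (#8). Advance 3.
Reached end at offset 24 after 8 code points.

8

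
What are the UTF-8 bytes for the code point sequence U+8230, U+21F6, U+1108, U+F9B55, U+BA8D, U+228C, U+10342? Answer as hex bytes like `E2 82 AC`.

E8 88 B0 E2 87 B6 E1 84 88 F3 B9 AD 95 EB AA 8D E2 8A 8C F0 90 8D 82

U+8230: 3-byte form → E8 88 B0.
U+21F6: 3-byte form → E2 87 B6.
U+1108: 3-byte form → E1 84 88.
U+F9B55: 4-byte form → F3 B9 AD 95.
U+BA8D: 3-byte form → EB AA 8D.
U+228C: 3-byte form → E2 8A 8C.
U+10342: 4-byte form → F0 90 8D 82.
Concatenated (23 bytes): E8 88 B0 E2 87 B6 E1 84 88 F3 B9 AD 95 EB AA 8D E2 8A 8C F0 90 8D 82.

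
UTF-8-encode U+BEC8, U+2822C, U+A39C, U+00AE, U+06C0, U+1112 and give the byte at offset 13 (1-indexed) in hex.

0xDB

1-indexed offset 13 is 0-indexed offset 12.
U+BEC8 → 3-byte form EB BB 88 at offsets 0–2.
U+2822C → 4-byte form F0 A8 88 AC at offsets 3–6.
U+A39C → 3-byte form EA 8E 9C at offsets 7–9.
U+00AE → 2-byte form C2 AE at offsets 10–11.
U+06C0 → 2-byte form DB 80 at offsets 12–13.
Offset 12 falls in char 5's range; it's byte 1 of DB 80 = 0xDB.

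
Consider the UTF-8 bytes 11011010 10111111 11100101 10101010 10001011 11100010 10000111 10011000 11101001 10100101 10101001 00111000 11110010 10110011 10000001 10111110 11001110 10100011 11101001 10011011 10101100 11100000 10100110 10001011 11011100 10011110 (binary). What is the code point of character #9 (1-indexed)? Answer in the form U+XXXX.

U+098B

Offset 0: leading byte 0xDA = 11011010 → 2-byte char #1 = DA BF.
Offset 2: leading byte 0xE5 = 11100101 → 3-byte char #2 = E5 AA 8B.
Offset 5: leading byte 0xE2 = 11100010 → 3-byte char #3 = E2 87 98.
Offset 8: leading byte 0xE9 = 11101001 → 3-byte char #4 = E9 A5 A9.
Offset 11: leading byte 0x38 = 00111000 → 1-byte char #5 = 38.
Offset 12: leading byte 0xF2 = 11110010 → 4-byte char #6 = F2 B3 81 BE.
Offset 16: leading byte 0xCE = 11001110 → 2-byte char #7 = CE A3.
Offset 18: leading byte 0xE9 = 11101001 → 3-byte char #8 = E9 9B AC.
Offset 21: leading byte 0xE0 = 11100000 → 3-byte char #9 = E0 A6 8B.
Leading byte 0xE0 = 11100000 matches 1110xxxx → 3-byte sequence.
Byte 1: 0xE0 = 11100000, payload 0000 (4 bits).
Byte 2: 0xA6 = 10100110 (10xxxxxx ✓), payload 100110.
Byte 3: 0x8B = 10001011 (10xxxxxx ✓), payload 001011.
Concatenate: 0000100110001011 = 0x98B (16 bits → U+098B).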